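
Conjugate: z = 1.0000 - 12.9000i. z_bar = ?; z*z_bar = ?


z_bar = 1.0000 + 12.9000i
z*z_bar = 1^2 + (-12.9)^2 = 1 + 166.41 = 167.41

z_bar = 1.0000 + 12.9000i, z*z_bar = 167.41


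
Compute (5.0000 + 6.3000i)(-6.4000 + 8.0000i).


Real = 5*(-6.4) - 6.3*8 = -32 - 50.4 = -82.4
Imag = 5*8 - (6.4)*6.3 = 40 - (40.32) = -0.32

-82.4000 - 0.3200i


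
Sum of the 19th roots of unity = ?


The sum of all 19th roots of unity is 0.
Geometric series: (1 - w^19)/(1 - w) = (1-1)/(1-w) = 0 since w^19 = 1, w ≠ 1.
Alternatively: coefficient of z^18 in z^19 - 1 is 0.

0


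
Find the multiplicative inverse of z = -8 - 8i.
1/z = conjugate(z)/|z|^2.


|z|^2 = 64+64 = 128
1/z = (-8 + 8i)/128

1/z = -0.0625 + 0.0625i


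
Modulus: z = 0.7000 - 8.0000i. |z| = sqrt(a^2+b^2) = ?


|z| = sqrt(0.7^2 + (-8)^2) = sqrt(0.49 + 64) = sqrt(64.49) = 8.0306

|z| = 8.0306


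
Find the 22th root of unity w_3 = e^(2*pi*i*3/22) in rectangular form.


Angle = 360*3/22 = 49.0909°
a = cos(49.0909°) = 0.6549
b = sin(49.0909°) = 0.7557

0.6549 + 0.7557i


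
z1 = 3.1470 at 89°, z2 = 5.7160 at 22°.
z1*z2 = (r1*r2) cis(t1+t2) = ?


r = 3.1470 * 5.7160 = 17.9883
theta = 89° + 22° = 111° = 111° (mod 360)

17.9883 cis(111°)


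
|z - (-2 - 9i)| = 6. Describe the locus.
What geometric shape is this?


|z - z0| = r is a circle with center z0 and radius r.
Center = (-2, -9), radius = 6

Circle with center (-2, -9) and radius 6


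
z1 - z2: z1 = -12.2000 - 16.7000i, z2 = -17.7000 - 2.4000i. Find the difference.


Real: -12.2 + 17.7 = 5.5
Imag: -16.7 + 2.4 = -14.3

5.5000 - 14.3000i


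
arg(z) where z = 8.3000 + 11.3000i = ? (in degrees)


Re = 8.3, Im = 11.3
arg = atan2(11.3, 8.3) = 53.7022 degrees

arg(z) = 53.7022 degrees


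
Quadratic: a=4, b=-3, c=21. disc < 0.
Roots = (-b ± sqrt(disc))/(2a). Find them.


disc = (-3)^2 - 4*4*21 = 9 - 336 = -327
sqrt(|disc|) = sqrt(327) = 18.0831
Real part = 3/(2*4) = 0.3750
Imag part = 18.0831/(2*4) = 2.2604

0.3750 ± 2.2604i


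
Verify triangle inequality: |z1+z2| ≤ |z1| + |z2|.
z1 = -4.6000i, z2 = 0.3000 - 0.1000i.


|z1| = sqrt(0^2 + (-4.6)^2) = sqrt(21.16) = 4.6000
|z2| = sqrt(0.3^2 + (-0.1)^2) = sqrt(0.1) = 0.3162
z1+z2 = 0.3000 - 4.7000i
|z1+z2| = sqrt(22.18) = 4.7096
|z1|+|z2| = 4.6000 + 0.3162 = 4.9162

|z1+z2| = 4.7096 ≤ |z1|+|z2| = 4.9162 (verified)


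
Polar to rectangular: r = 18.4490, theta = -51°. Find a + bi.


a = 18.4490*cos(-51°) = 18.4490*0.62932 = 11.6103
b = 18.4490*sin(-51°) = 18.4490*(-0.77715) = -14.3376

11.6103 - 14.3376i


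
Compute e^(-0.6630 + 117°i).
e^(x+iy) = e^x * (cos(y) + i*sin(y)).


e^-0.6630 = 0.5153
cos(117°) = -0.454
sin(117°) = 0.891
Real = 0.5153*(-0.454) = -0.2339
Imag = 0.5153*0.891 = 0.4591

-0.2339 + 0.4591i


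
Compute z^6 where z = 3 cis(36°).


r^6 = 3^6 = 729
n*theta = 6*36° = 216° = 216° (mod 360)
a = 729*cos(216°) = -589.7734
b = 729*sin(216°) = -428.4954

729 cis(216°) = -589.7734 - 428.4954i


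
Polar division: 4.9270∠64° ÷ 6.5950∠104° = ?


r = 4.9270 / 6.5950 = 0.7471
theta = 64° - 104° = -40° = 320° (mod 360)

0.7471 cis(320°)


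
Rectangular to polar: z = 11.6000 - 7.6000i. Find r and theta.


r = sqrt(134.56+57.76) = sqrt(192.32) = 13.8679
theta = atan2(-7.6, 11.6) = -33.2317 degrees

r = 13.8679, theta = -33.2317 degrees


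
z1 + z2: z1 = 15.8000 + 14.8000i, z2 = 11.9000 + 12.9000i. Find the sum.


Real: 15.8 + 11.9 = 27.7
Imag: 14.8 + 12.9 = 27.7

27.7000 + 27.7000i


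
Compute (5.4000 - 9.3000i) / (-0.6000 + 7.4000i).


Conjugate of z2 = -0.6000 - 7.4000i
Numerator: (5.4000 - 9.3000i)(-0.6000 - 7.4000i) = -72.0600 - 34.3800i
Denominator: (-0.6)^2 + 7.4^2 = 55.12
Result = (-72.0600 - 34.3800i)/55.12

-1.3073 - 0.6237i


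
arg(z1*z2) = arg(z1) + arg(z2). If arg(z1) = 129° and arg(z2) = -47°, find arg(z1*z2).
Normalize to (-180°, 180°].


arg(z1*z2) = 129° - 47° = 82°
Normalized to (-180°, 180°]: 82°

82°


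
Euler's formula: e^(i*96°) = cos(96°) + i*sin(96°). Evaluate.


cos(96°) = -0.1045
sin(96°) = 0.9945

e^(i*96°) = -0.1045 + 0.9945i


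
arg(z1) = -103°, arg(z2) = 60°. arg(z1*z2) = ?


arg(z1*z2) = -103° + 60° = -43°
Normalized to (-180°, 180°]: -43°

-43°


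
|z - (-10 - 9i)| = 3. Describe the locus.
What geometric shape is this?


|z - z0| = r is a circle with center z0 and radius r.
Center = (-10, -9), radius = 3

Circle with center (-10, -9) and radius 3


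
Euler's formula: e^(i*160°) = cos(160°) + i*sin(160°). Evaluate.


cos(160°) = -0.9397
sin(160°) = 0.3420

e^(i*160°) = -0.9397 + 0.3420i


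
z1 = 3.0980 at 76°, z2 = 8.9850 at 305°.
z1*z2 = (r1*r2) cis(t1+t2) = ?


r = 3.0980 * 8.9850 = 27.8355
theta = 76° + 305° = 381° = 21° (mod 360)

27.8355 cis(21°)


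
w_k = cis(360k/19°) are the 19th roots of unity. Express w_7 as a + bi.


Angle = 360*7/19 = 132.6316°
a = cos(132.6316°) = -0.6773
b = sin(132.6316°) = 0.7357

-0.6773 + 0.7357i


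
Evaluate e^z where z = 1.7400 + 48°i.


e^1.7400 = 5.697343
cos(48°) = 0.66913
sin(48°) = 0.743145
Real = 5.697343*0.66913 = 3.8123
Imag = 5.697343*0.743145 = 4.2340

3.8123 + 4.2340i


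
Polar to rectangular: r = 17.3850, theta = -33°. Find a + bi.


a = 17.3850*cos(-33°) = 17.3850*0.83867 = 14.5803
b = 17.3850*sin(-33°) = 17.3850*(-0.544639) = -9.4685

14.5803 - 9.4685i


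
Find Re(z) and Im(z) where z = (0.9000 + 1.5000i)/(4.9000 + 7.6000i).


Multiply by conjugate: (0.9000 + 1.5000i)(4.9000 - 7.6000i) / (4.9^2 + 7.6^2)
Numerator real = 0.9*4.9 + 1.5*7.6 = 15.81
Numerator imag = 1.5*4.9 - 0.9*7.6 = 0.51
Denominator = 81.77
Re(z) = 15.81/81.77 = 0.1933
Im(z) = 0.51/81.77 = 0.0062

Re(z) = 0.1933, Im(z) = 0.0062


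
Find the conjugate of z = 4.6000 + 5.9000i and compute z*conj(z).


z_bar = 4.6000 - 5.9000i
z*z_bar = 4.6^2 + 5.9^2 = 21.16 + 34.81 = 55.97

z_bar = 4.6000 - 5.9000i, z*z_bar = 55.97


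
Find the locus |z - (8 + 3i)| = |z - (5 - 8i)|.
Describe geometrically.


Equal distances means the locus is the perpendicular bisector of z1 and z2.
Midpoint = ((8+5)/2, (3+(-8))/2) = (6.5000, -2.5000)

Perpendicular bisector through (6.5000, -2.5000)


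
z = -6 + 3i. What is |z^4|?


|z| = sqrt(36+9) = sqrt(45) = 6.7082
|z^4| = |z|^4 = (sqrt(45))^4 = 45^2 = 2025

|z^4| = 2025


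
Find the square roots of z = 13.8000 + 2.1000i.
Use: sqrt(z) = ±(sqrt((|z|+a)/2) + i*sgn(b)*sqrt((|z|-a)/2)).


|z| = sqrt(190.44+4.41) = 13.9589
sqrt((|z|+a)/2) = sqrt((13.9589+13.8)/2) = sqrt(13.8794) = 3.7255
sqrt((|z|-a)/2) = sqrt((13.9589-13.8)/2) = sqrt(0.0794) = 0.2818

±(3.7255 + 0.2818i) i.e. 3.7255 + 0.2818i and -3.7255 - 0.2818i


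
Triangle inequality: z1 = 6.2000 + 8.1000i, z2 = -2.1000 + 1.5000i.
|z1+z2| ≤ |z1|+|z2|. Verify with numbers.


|z1| = sqrt(6.2^2 + 8.1^2) = sqrt(104.05) = 10.2005
|z2| = sqrt((-2.1)^2 + 1.5^2) = sqrt(6.66) = 2.5807
z1+z2 = 4.1000 + 9.6000i
|z1+z2| = sqrt(108.97) = 10.4389
|z1|+|z2| = 10.2005 + 2.5807 = 12.7812

|z1+z2| = 10.4389 ≤ |z1|+|z2| = 12.7812 (verified)


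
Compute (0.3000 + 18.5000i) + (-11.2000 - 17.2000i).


Real: 0.3 - 11.2 = -10.9
Imag: 18.5 - 17.2 = 1.3

-10.9000 + 1.3000i


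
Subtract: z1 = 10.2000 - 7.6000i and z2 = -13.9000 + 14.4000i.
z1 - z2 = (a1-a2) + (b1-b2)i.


Real: 10.2 + 13.9 = 24.1
Imag: -7.6 - 14.4 = -22

24.1000 - 22.0000i


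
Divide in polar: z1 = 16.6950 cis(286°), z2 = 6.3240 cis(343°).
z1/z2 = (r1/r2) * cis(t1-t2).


r = 16.6950 / 6.3240 = 2.6399
theta = 286° - 343° = -57° = 303° (mod 360)

2.6399 cis(303°)


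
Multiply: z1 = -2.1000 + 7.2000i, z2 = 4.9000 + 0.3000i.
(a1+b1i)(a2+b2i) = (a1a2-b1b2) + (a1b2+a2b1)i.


Real = -2.1*4.9 - 7.2*0.3 = -10.29 - 2.16 = -12.45
Imag = -2.1*0.3 + 4.9*7.2 = -0.63 + 35.28 = 34.65

-12.4500 + 34.6500i


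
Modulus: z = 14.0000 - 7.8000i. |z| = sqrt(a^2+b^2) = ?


|z| = sqrt(14^2 + (-7.8)^2) = sqrt(196 + 60.84) = sqrt(256.84) = 16.0262

|z| = 16.0262


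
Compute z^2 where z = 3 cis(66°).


r^2 = 3^2 = 9
n*theta = 2*66° = 132° = 132° (mod 360)
a = 9*cos(132°) = -6.0222
b = 9*sin(132°) = 6.6883

9 cis(132°) = -6.0222 + 6.6883i


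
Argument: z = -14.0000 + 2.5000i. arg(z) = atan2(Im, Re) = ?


Re = -14, Im = 2.5
arg = atan2(2.5, -14) = 169.8753 degrees

arg(z) = 169.8753 degrees


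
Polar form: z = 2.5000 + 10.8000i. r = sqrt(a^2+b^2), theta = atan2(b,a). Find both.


r = sqrt(6.25+116.64) = sqrt(122.89) = 11.0856
theta = atan2(10.8, 2.5) = 76.9666 degrees

r = 11.0856, theta = 76.9666 degrees


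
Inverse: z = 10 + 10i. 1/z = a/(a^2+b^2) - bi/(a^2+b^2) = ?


|z|^2 = 100+100 = 200
1/z = (10 - 10i)/200

1/z = 0.0500 - 0.0500i


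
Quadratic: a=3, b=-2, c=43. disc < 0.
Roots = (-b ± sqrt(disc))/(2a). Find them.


disc = (-2)^2 - 4*3*43 = 4 - 516 = -512
sqrt(|disc|) = sqrt(512) = 22.6274
Real part = 2/(2*3) = 0.3333
Imag part = 22.6274/(2*3) = 3.7712

0.3333 ± 3.7712i


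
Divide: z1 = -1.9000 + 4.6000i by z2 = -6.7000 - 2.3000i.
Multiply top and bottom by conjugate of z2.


Conjugate of z2 = -6.7000 + 2.3000i
Numerator: (-1.9000 + 4.6000i)(-6.7000 + 2.3000i) = 2.1500 - 35.1900i
Denominator: (-6.7)^2 + (-2.3)^2 = 50.18
Result = (2.1500 - 35.1900i)/50.18

0.0428 - 0.7013i


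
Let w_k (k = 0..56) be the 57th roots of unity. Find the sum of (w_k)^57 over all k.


The roots are w_k = w^k with w = e^(2*pi*i/57), and (w^k)^57 = (w^57)^k.
So S = 1 + u + u^2 + ... + u^(56) with u = w^57.
57 = 1*57 + 0, so 57 is a multiple of 57 and u = (w^57)^1 = 1.
Every one of the 57 terms equals 1: S = 57

S = 57


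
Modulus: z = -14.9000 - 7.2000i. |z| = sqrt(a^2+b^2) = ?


|z| = sqrt((-14.9)^2 + (-7.2)^2) = sqrt(222.01 + 51.84) = sqrt(273.85) = 16.5484

|z| = 16.5484


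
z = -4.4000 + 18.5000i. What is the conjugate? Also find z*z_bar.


z_bar = -4.4000 - 18.5000i
z*z_bar = (-4.4)^2 + 18.5^2 = 19.36 + 342.25 = 361.61

z_bar = -4.4000 - 18.5000i, z*z_bar = 361.61


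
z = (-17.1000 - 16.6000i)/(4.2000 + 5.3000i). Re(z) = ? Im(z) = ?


Multiply by conjugate: (-17.1000 - 16.6000i)(4.2000 - 5.3000i) / (4.2^2 + 5.3^2)
Numerator real = -17.1*4.2 - (16.6)*5.3 = -159.8
Numerator imag = -16.6*4.2 - (-17.1)*5.3 = 20.91
Denominator = 45.73
Re(z) = -159.8/45.73 = -3.4944
Im(z) = 20.91/45.73 = 0.4572

Re(z) = -3.4944, Im(z) = 0.4572


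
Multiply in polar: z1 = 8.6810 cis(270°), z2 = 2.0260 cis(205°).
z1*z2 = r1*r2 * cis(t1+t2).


r = 8.6810 * 2.0260 = 17.5877
theta = 270° + 205° = 475° = 115° (mod 360)

17.5877 cis(115°)


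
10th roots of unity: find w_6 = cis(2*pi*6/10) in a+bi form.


Angle = 360*6/10 = 216°
a = cos(216°) = -0.8090
b = sin(216°) = -0.5878

-0.8090 - 0.5878i


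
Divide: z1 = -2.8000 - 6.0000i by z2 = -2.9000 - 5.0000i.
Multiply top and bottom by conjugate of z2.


Conjugate of z2 = -2.9000 + 5.0000i
Numerator: (-2.8000 - 6.0000i)(-2.9000 + 5.0000i) = 38.1200 + 3.4000i
Denominator: (-2.9)^2 + (-5)^2 = 33.41
Result = (38.1200 + 3.4000i)/33.41

1.1410 + 0.1018i


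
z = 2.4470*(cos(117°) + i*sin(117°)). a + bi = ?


a = 2.4470*cos(117°) = 2.4470*(-0.454) = -1.1109
b = 2.4470*sin(117°) = 2.4470*0.891 = 2.1803

-1.1109 + 2.1803i


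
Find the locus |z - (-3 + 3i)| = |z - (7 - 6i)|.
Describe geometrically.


Equal distances means the locus is the perpendicular bisector of z1 and z2.
Midpoint = ((-3+7)/2, (3+(-6))/2) = (2.0000, -1.5000)

Perpendicular bisector through (2.0000, -1.5000)


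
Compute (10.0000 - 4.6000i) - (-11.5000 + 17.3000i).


Real: 10 + 11.5 = 21.5
Imag: -4.6 - 17.3 = -21.9

21.5000 - 21.9000i


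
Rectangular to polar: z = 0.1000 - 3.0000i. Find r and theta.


r = sqrt(0.01+9) = sqrt(9.01) = 3.0017
theta = atan2(-3, 0.1) = -88.0908 degrees

r = 3.0017, theta = -88.0908 degrees


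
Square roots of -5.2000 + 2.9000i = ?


|z| = sqrt(27.04+8.41) = 5.9540
sqrt((|z|+a)/2) = sqrt((5.9540+(-5.2))/2) = sqrt(0.3770) = 0.6140
sqrt((|z|-a)/2) = sqrt((5.9540-(-5.2))/2) = sqrt(5.5770) = 2.3616

±(0.6140 + 2.3616i) i.e. 0.6140 + 2.3616i and -0.6140 - 2.3616i


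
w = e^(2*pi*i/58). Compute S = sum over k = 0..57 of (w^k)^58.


The roots are w_k = w^k with w = e^(2*pi*i/58), and (w^k)^58 = (w^58)^k.
So S = 1 + u + u^2 + ... + u^(57) with u = w^58.
58 = 1*58 + 0, so 58 is a multiple of 58 and u = (w^58)^1 = 1.
Every one of the 58 terms equals 1: S = 58

S = 58


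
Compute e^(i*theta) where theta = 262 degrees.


cos(262°) = -0.1392
sin(262°) = -0.9903

e^(i*262°) = -0.1392 - 0.9903i


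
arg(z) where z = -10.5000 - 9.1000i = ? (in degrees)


Re = -10.5, Im = -9.1
arg = atan2(-9.1, -10.5) = -139.0856 degrees

arg(z) = -139.0856 degrees


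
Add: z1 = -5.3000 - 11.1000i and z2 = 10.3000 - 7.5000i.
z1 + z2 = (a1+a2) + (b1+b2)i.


Real: -5.3 + 10.3 = 5
Imag: -11.1 - 7.5 = -18.6

5.0000 - 18.6000i


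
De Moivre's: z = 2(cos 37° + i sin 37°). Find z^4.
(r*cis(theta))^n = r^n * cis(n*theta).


r^4 = 2^4 = 16
n*theta = 4*37° = 148° = 148° (mod 360)
a = 16*cos(148°) = -13.5688
b = 16*sin(148°) = 8.4787

16 cis(148°) = -13.5688 + 8.4787i


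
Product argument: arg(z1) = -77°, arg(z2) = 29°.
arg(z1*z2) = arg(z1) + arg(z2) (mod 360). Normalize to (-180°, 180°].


arg(z1*z2) = -77° + 29° = -48°
Normalized to (-180°, 180°]: -48°

-48°


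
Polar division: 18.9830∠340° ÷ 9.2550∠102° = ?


r = 18.9830 / 9.2550 = 2.0511
theta = 340° - 102° = 238° = 238° (mod 360)

2.0511 cis(238°)


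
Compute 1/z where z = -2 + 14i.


|z|^2 = 4+196 = 200
1/z = (-2 - 14i)/200

1/z = -0.0100 - 0.0700i


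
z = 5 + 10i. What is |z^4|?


|z| = sqrt(25+100) = sqrt(125) = 11.1803
|z^4| = |z|^4 = (sqrt(125))^4 = 125^2 = 15625

|z^4| = 15625


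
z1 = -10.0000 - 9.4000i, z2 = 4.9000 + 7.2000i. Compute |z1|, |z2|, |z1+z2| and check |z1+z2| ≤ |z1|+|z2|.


|z1| = sqrt((-10)^2 + (-9.4)^2) = sqrt(188.36) = 13.7244
|z2| = sqrt(4.9^2 + 7.2^2) = sqrt(75.85) = 8.7092
z1+z2 = -5.1000 - 2.2000i
|z1+z2| = sqrt(30.85) = 5.5543
|z1|+|z2| = 13.7244 + 8.7092 = 22.4336

|z1+z2| = 5.5543 ≤ |z1|+|z2| = 22.4336 (verified)


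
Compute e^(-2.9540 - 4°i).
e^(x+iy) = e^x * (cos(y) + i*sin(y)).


e^-2.9540 = 0.0521
cos(-4°) = 0.9976
sin(-4°) = -0.0698
Real = 0.0521*0.9976 = 0.0520
Imag = 0.0521*(-0.0698) = -0.0036

0.0520 - 0.0036i


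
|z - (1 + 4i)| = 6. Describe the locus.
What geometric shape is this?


|z - z0| = r is a circle with center z0 and radius r.
Center = (1, 4), radius = 6

Circle with center (1, 4) and radius 6


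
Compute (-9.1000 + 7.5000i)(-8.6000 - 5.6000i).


Real = -9.1*(-8.6) - 7.5*(-5.6) = 78.26 - (-42) = 120.26
Imag = -9.1*(-5.6) - (8.6)*7.5 = 50.96 - (64.5) = -13.54

120.2600 - 13.5400i


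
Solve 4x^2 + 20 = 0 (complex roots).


disc = 0^2 - 4*4*20 = 0 - 320 = -320
sqrt(|disc|) = sqrt(320) = 17.8885
Real part = 0/(2*4) = 0
Imag part = 17.8885/(2*4) = 2.2361

0 ± 2.2361i


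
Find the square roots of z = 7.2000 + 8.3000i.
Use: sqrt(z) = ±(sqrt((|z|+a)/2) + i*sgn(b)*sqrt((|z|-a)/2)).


|z| = sqrt(51.84+68.89) = 10.9877
sqrt((|z|+a)/2) = sqrt((10.9877+7.2)/2) = sqrt(9.0939) = 3.0156
sqrt((|z|-a)/2) = sqrt((10.9877-7.2)/2) = sqrt(1.8939) = 1.3762

±(3.0156 + 1.3762i) i.e. 3.0156 + 1.3762i and -3.0156 - 1.3762i


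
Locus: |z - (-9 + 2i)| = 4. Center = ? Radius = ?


|z - z0| = r is a circle with center z0 and radius r.
Center = (-9, 2), radius = 4

Circle with center (-9, 2) and radius 4


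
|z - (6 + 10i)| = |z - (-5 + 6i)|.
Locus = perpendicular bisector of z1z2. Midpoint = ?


Equal distances means the locus is the perpendicular bisector of z1 and z2.
Midpoint = ((6+(-5))/2, (10+6)/2) = (0.5000, 8.0000)

Perpendicular bisector through (0.5000, 8.0000)


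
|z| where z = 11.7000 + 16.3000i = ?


|z| = sqrt(11.7^2 + 16.3^2) = sqrt(136.89 + 265.69) = sqrt(402.58) = 20.0644

|z| = 20.0644


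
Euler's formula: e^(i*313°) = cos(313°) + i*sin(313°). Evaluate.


cos(313°) = 0.6820
sin(313°) = -0.7314

e^(i*313°) = 0.6820 - 0.7314i


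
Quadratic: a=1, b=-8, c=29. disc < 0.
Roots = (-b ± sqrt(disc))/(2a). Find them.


disc = (-8)^2 - 4*1*29 = 64 - 116 = -52
sqrt(|disc|) = sqrt(52) = 7.2111
Real part = 8/(2*1) = 4.0000
Imag part = 7.2111/(2*1) = 3.6056

4.0000 ± 3.6056i


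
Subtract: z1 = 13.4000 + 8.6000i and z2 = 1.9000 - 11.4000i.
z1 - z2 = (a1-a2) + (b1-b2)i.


Real: 13.4 - 1.9 = 11.5
Imag: 8.6 + 11.4 = 20

11.5000 + 20.0000i


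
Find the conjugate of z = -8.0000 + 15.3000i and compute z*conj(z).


z_bar = -8.0000 - 15.3000i
z*z_bar = (-8)^2 + 15.3^2 = 64 + 234.09 = 298.09

z_bar = -8.0000 - 15.3000i, z*z_bar = 298.09


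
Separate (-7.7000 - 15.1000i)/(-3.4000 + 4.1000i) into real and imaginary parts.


Multiply by conjugate: (-7.7000 - 15.1000i)(-3.4000 - 4.1000i) / ((-3.4)^2 + 4.1^2)
Numerator real = -7.7*(-3.4) - (15.1)*4.1 = -35.73
Numerator imag = -15.1*(-3.4) - (-7.7)*4.1 = 82.91
Denominator = 28.37
Re(z) = -35.73/28.37 = -1.2594
Im(z) = 82.91/28.37 = 2.9225

Re(z) = -1.2594, Im(z) = 2.9225


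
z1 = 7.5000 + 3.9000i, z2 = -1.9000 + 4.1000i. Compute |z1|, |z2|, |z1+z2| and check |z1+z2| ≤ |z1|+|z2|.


|z1| = sqrt(7.5^2 + 3.9^2) = sqrt(71.46) = 8.4534
|z2| = sqrt((-1.9)^2 + 4.1^2) = sqrt(20.42) = 4.5188
z1+z2 = 5.6000 + 8.0000i
|z1+z2| = sqrt(95.36) = 9.7652
|z1|+|z2| = 8.4534 + 4.5188 = 12.9722

|z1+z2| = 9.7652 ≤ |z1|+|z2| = 12.9722 (verified)


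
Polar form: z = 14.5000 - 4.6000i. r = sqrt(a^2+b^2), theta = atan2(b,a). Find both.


r = sqrt(210.25+21.16) = sqrt(231.41) = 15.2122
theta = atan2(-4.6, 14.5) = -17.6012 degrees

r = 15.2122, theta = -17.6012 degrees


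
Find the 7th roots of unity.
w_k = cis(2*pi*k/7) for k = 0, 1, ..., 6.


The 7th roots of unity are cis(360k/7°) for k=0..6
Angle step = 360/7 = 51.4286°
Primitive root: cis(51.4286°)
Primitive root = 0.6235 + 0.7818i

7 roots at angles: 0°, 51.4286°, 102.8571°, 154.2857°, 205.7143°, 257.1429°, 308.5714°


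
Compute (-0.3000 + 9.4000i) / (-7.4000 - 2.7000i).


Conjugate of z2 = -7.4000 + 2.7000i
Numerator: (-0.3000 + 9.4000i)(-7.4000 + 2.7000i) = -23.1600 - 70.3700i
Denominator: (-7.4)^2 + (-2.7)^2 = 62.05
Result = (-23.1600 - 70.3700i)/62.05

-0.3732 - 1.1341i


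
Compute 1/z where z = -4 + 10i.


|z|^2 = 16+100 = 116
1/z = (-4 - 10i)/116

1/z = -0.0345 - 0.0862i


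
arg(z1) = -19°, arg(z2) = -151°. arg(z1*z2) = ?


arg(z1*z2) = -19° - 151° = -170°
Normalized to (-180°, 180°]: -170°

-170°


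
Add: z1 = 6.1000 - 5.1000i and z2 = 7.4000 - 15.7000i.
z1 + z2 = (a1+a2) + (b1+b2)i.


Real: 6.1 + 7.4 = 13.5
Imag: -5.1 - 15.7 = -20.8

13.5000 - 20.8000i


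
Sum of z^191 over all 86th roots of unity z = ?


The roots are w_k = w^k with w = e^(2*pi*i/86), and (w^k)^191 = (w^191)^k.
So S = 1 + u + u^2 + ... + u^(85) with u = w^191.
191 = 2*86 + 19, so 191 is not a multiple of 86: u = (w^86)^2 * w^19 = w^19 ≠ 1 (w is a primitive 86th root), while u^86 = (w^86)^191 = 1.
Geometric series: S = (1 - u^86)/(1 - u) = (1 - 1)/(1 - u) = 0

S = 0


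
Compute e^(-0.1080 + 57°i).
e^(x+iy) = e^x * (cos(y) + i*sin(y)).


e^-0.1080 = 0.8976
cos(57°) = 0.54464
sin(57°) = 0.8387
Real = 0.8976*0.54464 = 0.4889
Imag = 0.8976*0.8387 = 0.7528

0.4889 + 0.7528i


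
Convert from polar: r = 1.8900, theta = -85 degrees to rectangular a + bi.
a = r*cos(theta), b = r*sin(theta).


a = 1.8900*cos(-85°) = 1.8900*0.08716 = 0.1647
b = 1.8900*sin(-85°) = 1.8900*(-0.9962) = -1.8828

0.1647 - 1.8828i


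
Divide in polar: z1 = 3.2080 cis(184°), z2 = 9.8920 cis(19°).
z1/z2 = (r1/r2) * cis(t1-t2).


r = 3.2080 / 9.8920 = 0.3243
theta = 184° - 19° = 165° = 165° (mod 360)

0.3243 cis(165°)


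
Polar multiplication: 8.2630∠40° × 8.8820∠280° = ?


r = 8.2630 * 8.8820 = 73.3920
theta = 40° + 280° = 320° = 320° (mod 360)

73.3920 cis(320°)


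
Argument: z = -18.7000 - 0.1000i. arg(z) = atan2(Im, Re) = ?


Re = -18.7, Im = -0.1
arg = atan2(-0.1, -18.7) = -179.6936 degrees

arg(z) = -179.6936 degrees


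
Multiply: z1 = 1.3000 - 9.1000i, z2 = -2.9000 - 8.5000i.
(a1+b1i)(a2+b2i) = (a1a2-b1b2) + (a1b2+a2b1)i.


Real = 1.3*(-2.9) - (-9.1)*(-8.5) = -3.77 - 77.35 = -81.12
Imag = 1.3*(-8.5) - (2.9)*(-9.1) = -11.05 + 26.39 = 15.34

-81.1200 + 15.3400i


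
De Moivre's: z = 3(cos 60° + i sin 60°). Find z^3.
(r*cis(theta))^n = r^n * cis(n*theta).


r^3 = 3^3 = 27
n*theta = 3*60° = 180° = 180° (mod 360)
a = 27*cos(180°) = -27.0000
b = 27*sin(180°) = 0

27 cis(180°) = -27.0000 + 0i


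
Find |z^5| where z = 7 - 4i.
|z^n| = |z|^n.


|z| = sqrt(49+16) = sqrt(65) = 8.0623
|z^5| = |z|^5 = (sqrt(65))^5 = 65^2 * sqrt(65) = 4225*sqrt(65)

|z^5| = 4225*sqrt(65) ≈ 34063.0390


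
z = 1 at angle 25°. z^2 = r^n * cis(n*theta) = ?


r^2 = 1^2 = 1
n*theta = 2*25° = 50° = 50° (mod 360)
a = 1*cos(50°) = 0.6428
b = 1*sin(50°) = 0.7660

1 cis(50°) = 0.6428 + 0.7660i


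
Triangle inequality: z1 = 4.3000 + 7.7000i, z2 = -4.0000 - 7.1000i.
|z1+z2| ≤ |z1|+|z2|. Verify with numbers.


|z1| = sqrt(4.3^2 + 7.7^2) = sqrt(77.78) = 8.8193
|z2| = sqrt((-4)^2 + (-7.1)^2) = sqrt(66.41) = 8.1492
z1+z2 = 0.3000 + 0.6000i
|z1+z2| = sqrt(0.45) = 0.6708
|z1|+|z2| = 8.8193 + 8.1492 = 16.9685

|z1+z2| = 0.6708 ≤ |z1|+|z2| = 16.9685 (verified)


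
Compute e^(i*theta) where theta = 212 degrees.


cos(212°) = -0.8480
sin(212°) = -0.5299

e^(i*212°) = -0.8480 - 0.5299i


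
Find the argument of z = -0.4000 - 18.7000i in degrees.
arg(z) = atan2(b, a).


Re = -0.4, Im = -18.7
arg = atan2(-18.7, -0.4) = -91.2254 degrees

arg(z) = -91.2254 degrees


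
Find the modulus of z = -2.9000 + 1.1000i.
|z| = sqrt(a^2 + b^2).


|z| = sqrt((-2.9)^2 + 1.1^2) = sqrt(8.41 + 1.21) = sqrt(9.62) = 3.1016

|z| = 3.1016


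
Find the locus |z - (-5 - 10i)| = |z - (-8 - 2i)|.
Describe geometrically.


Equal distances means the locus is the perpendicular bisector of z1 and z2.
Midpoint = ((-5+(-8))/2, (-10+(-2))/2) = (-6.5000, -6.0000)

Perpendicular bisector through (-6.5000, -6.0000)


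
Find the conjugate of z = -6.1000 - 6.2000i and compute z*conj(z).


z_bar = -6.1000 + 6.2000i
z*z_bar = (-6.1)^2 + (-6.2)^2 = 37.21 + 38.44 = 75.65

z_bar = -6.1000 + 6.2000i, z*z_bar = 75.65


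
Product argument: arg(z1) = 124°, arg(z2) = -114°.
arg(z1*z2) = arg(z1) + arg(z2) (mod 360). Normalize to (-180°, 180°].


arg(z1*z2) = 124° - 114° = 10°
Normalized to (-180°, 180°]: 10°

10°


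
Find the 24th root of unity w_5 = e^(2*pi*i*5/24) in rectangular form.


Angle = 360*5/24 = 75°
a = cos(75°) = 0.2588
b = sin(75°) = 0.9659

0.2588 + 0.9659i


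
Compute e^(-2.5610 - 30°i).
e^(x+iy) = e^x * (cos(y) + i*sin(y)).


e^-2.5610 = 0.0772
cos(-30°) = 0.866
sin(-30°) = -0.5
Real = 0.0772*0.866 = 0.0669
Imag = 0.0772*(-0.5) = -0.0386

0.0669 - 0.0386i


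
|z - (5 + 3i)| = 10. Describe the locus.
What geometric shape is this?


|z - z0| = r is a circle with center z0 and radius r.
Center = (5, 3), radius = 10

Circle with center (5, 3) and radius 10


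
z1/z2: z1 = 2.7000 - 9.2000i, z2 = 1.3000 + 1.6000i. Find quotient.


Conjugate of z2 = 1.3000 - 1.6000i
Numerator: (2.7000 - 9.2000i)(1.3000 - 1.6000i) = -11.2100 - 16.2800i
Denominator: 1.3^2 + 1.6^2 = 4.25
Result = (-11.2100 - 16.2800i)/4.25

-2.6376 - 3.8306i


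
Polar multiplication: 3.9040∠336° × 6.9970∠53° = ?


r = 3.9040 * 6.9970 = 27.3163
theta = 336° + 53° = 389° = 29° (mod 360)

27.3163 cis(29°)


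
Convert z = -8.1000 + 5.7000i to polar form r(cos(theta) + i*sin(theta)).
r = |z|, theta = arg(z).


r = sqrt(65.61+32.49) = sqrt(98.1) = 9.9045
theta = atan2(5.7, -8.1) = 144.8658 degrees

r = 9.9045, theta = 144.8658 degrees


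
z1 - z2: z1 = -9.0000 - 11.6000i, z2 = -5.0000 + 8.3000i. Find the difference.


Real: -9 + 5 = -4
Imag: -11.6 - 8.3 = -19.9

-4.0000 - 19.9000i


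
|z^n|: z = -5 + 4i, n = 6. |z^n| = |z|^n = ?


|z| = sqrt(25+16) = sqrt(41) = 6.4031
|z^6| = |z|^6 = (sqrt(41))^6 = 41^3 = 68921

|z^6| = 68921


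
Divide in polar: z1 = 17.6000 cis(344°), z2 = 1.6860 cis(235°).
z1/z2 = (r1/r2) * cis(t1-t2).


r = 17.6000 / 1.6860 = 10.4389
theta = 344° - 235° = 109° = 109° (mod 360)

10.4389 cis(109°)


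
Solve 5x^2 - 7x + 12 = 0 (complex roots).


disc = (-7)^2 - 4*5*12 = 49 - 240 = -191
sqrt(|disc|) = sqrt(191) = 13.8203
Real part = 7/(2*5) = 0.7000
Imag part = 13.8203/(2*5) = 1.3820

0.7000 ± 1.3820i


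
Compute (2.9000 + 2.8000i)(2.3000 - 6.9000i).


Real = 2.9*2.3 - 2.8*(-6.9) = 6.67 - (-19.32) = 25.99
Imag = 2.9*(-6.9) + 2.3*2.8 = -20.01 + 6.44 = -13.57

25.9900 - 13.5700i


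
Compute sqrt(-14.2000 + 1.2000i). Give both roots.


|z| = sqrt(201.64+1.44) = 14.2506
sqrt((|z|+a)/2) = sqrt((14.2506+(-14.2))/2) = sqrt(0.0253) = 0.1591
sqrt((|z|-a)/2) = sqrt((14.2506-(-14.2))/2) = sqrt(14.2253) = 3.7716

±(0.1591 + 3.7716i) i.e. 0.1591 + 3.7716i and -0.1591 - 3.7716i


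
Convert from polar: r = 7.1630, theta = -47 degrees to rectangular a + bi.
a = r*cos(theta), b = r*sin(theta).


a = 7.1630*cos(-47°) = 7.1630*0.682 = 4.8852
b = 7.1630*sin(-47°) = 7.1630*(-0.73135) = -5.2387

4.8852 - 5.2387i


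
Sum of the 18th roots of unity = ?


The sum of all 18th roots of unity is 0.
Geometric series: (1 - w^18)/(1 - w) = (1-1)/(1-w) = 0 since w^18 = 1, w ≠ 1.
Alternatively: coefficient of z^17 in z^18 - 1 is 0.

0


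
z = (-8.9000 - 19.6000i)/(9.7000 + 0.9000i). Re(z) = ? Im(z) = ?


Multiply by conjugate: (-8.9000 - 19.6000i)(9.7000 - 0.9000i) / (9.7^2 + 0.9^2)
Numerator real = -8.9*9.7 - (19.6)*0.9 = -103.97
Numerator imag = -19.6*9.7 - (-8.9)*0.9 = -182.11
Denominator = 94.9
Re(z) = -103.97/94.9 = -1.0956
Im(z) = -182.11/94.9 = -1.9190

Re(z) = -1.0956, Im(z) = -1.9190


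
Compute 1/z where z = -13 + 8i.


|z|^2 = 169+64 = 233
1/z = (-13 - 8i)/233

1/z = -0.0558 - 0.0343i


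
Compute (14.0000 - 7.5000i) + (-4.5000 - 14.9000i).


Real: 14 - 4.5 = 9.5
Imag: -7.5 - 14.9 = -22.4

9.5000 - 22.4000i


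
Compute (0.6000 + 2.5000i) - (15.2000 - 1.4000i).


Real: 0.6 - 15.2 = -14.6
Imag: 2.5 + 1.4 = 3.9

-14.6000 + 3.9000i


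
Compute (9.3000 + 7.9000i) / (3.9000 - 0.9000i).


Conjugate of z2 = 3.9000 + 0.9000i
Numerator: (9.3000 + 7.9000i)(3.9000 + 0.9000i) = 29.1600 + 39.1800i
Denominator: 3.9^2 + (-0.9)^2 = 16.02
Result = (29.1600 + 39.1800i)/16.02

1.8202 + 2.4457i


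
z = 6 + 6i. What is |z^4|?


|z| = sqrt(36+36) = sqrt(72) = 8.4853
|z^4| = |z|^4 = (sqrt(72))^4 = 72^2 = 5184

|z^4| = 5184


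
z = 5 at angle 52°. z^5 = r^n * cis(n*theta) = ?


r^5 = 5^5 = 3125
n*theta = 5*52° = 260° = 260° (mod 360)
a = 3125*cos(260°) = -542.6506
b = 3125*sin(260°) = -3077.5242

3125 cis(260°) = -542.6506 - 3077.5242i


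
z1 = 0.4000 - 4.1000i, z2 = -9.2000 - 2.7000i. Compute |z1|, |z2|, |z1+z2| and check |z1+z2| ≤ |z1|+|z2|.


|z1| = sqrt(0.4^2 + (-4.1)^2) = sqrt(16.97) = 4.1195
|z2| = sqrt((-9.2)^2 + (-2.7)^2) = sqrt(91.93) = 9.5880
z1+z2 = -8.8000 - 6.8000i
|z1+z2| = sqrt(123.68) = 11.1212
|z1|+|z2| = 4.1195 + 9.5880 = 13.7075

|z1+z2| = 11.1212 ≤ |z1|+|z2| = 13.7075 (verified)


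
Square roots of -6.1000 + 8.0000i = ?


|z| = sqrt(37.21+64) = 10.0603
sqrt((|z|+a)/2) = sqrt((10.0603+(-6.1))/2) = sqrt(1.9802) = 1.4072
sqrt((|z|-a)/2) = sqrt((10.0603-(-6.1))/2) = sqrt(8.0802) = 2.8426

±(1.4072 + 2.8426i) i.e. 1.4072 + 2.8426i and -1.4072 - 2.8426i


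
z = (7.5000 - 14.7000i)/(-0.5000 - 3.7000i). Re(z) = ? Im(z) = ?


Multiply by conjugate: (7.5000 - 14.7000i)(-0.5000 + 3.7000i) / ((-0.5)^2 + (-3.7)^2)
Numerator real = 7.5*(-0.5) - (14.7)*(-3.7) = 50.64
Numerator imag = -14.7*(-0.5) - 7.5*(-3.7) = 35.1
Denominator = 13.94
Re(z) = 50.64/13.94 = 3.6327
Im(z) = 35.1/13.94 = 2.5179

Re(z) = 3.6327, Im(z) = 2.5179


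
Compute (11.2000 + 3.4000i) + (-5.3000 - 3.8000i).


Real: 11.2 - 5.3 = 5.9
Imag: 3.4 - 3.8 = -0.4

5.9000 - 0.4000i


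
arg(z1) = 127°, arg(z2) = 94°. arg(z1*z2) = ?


arg(z1*z2) = 127° + 94° = 221°
Normalized to (-180°, 180°]: -139°

-139°


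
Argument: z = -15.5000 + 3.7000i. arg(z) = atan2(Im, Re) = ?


Re = -15.5, Im = 3.7
arg = atan2(3.7, -15.5) = 166.5742 degrees

arg(z) = 166.5742 degrees


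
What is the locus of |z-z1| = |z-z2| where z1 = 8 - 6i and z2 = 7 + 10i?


Equal distances means the locus is the perpendicular bisector of z1 and z2.
Midpoint = ((8+7)/2, (-6+10)/2) = (7.5000, 2.0000)

Perpendicular bisector through (7.5000, 2.0000)


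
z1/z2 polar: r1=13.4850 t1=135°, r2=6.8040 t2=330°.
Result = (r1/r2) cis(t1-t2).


r = 13.4850 / 6.8040 = 1.9819
theta = 135° - 330° = -195° = 165° (mod 360)

1.9819 cis(165°)


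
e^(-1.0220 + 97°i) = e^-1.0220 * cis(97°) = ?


e^-1.0220 = 0.3599
cos(97°) = -0.1219
sin(97°) = 0.9925
Real = 0.3599*(-0.1219) = -0.0439
Imag = 0.3599*0.9925 = 0.3572

-0.0439 + 0.3572i


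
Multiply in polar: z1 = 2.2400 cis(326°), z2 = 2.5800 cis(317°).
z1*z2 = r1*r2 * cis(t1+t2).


r = 2.2400 * 2.5800 = 5.7792
theta = 326° + 317° = 643° = 283° (mod 360)

5.7792 cis(283°)


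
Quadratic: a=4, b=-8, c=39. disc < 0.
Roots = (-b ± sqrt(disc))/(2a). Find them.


disc = (-8)^2 - 4*4*39 = 64 - 624 = -560
sqrt(|disc|) = sqrt(560) = 23.6643
Real part = 8/(2*4) = 1.0000
Imag part = 23.6643/(2*4) = 2.9580

1.0000 ± 2.9580i


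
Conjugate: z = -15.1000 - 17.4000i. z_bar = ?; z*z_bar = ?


z_bar = -15.1000 + 17.4000i
z*z_bar = (-15.1)^2 + (-17.4)^2 = 228.01 + 302.76 = 530.77

z_bar = -15.1000 + 17.4000i, z*z_bar = 530.77


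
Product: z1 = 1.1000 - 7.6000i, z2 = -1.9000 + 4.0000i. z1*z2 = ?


Real = 1.1*(-1.9) - (-7.6)*4 = -2.09 - (-30.4) = 28.31
Imag = 1.1*4 - (1.9)*(-7.6) = 4.4 + 14.44 = 18.84

28.3100 + 18.8400i


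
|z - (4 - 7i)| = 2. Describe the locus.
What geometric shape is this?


|z - z0| = r is a circle with center z0 and radius r.
Center = (4, -7), radius = 2

Circle with center (4, -7) and radius 2


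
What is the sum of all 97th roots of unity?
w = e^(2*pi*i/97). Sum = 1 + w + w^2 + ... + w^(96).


The sum of all 97th roots of unity is 0.
Geometric series: (1 - w^97)/(1 - w) = (1-1)/(1-w) = 0 since w^97 = 1, w ≠ 1.
Alternatively: coefficient of z^96 in z^97 - 1 is 0.

0


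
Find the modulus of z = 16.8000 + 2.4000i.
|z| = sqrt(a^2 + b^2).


|z| = sqrt(16.8^2 + 2.4^2) = sqrt(282.24 + 5.76) = sqrt(288) = 16.9706

|z| = 16.9706


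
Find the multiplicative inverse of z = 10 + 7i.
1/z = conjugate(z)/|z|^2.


|z|^2 = 100+49 = 149
1/z = (10 - 7i)/149

1/z = 0.0671 - 0.0470i


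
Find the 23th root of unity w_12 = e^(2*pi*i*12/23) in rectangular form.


Angle = 360*12/23 = 187.8261°
a = cos(187.8261°) = -0.9907
b = sin(187.8261°) = -0.1362

-0.9907 - 0.1362i


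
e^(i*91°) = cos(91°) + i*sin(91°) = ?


cos(91°) = -0.0175
sin(91°) = 0.9998

e^(i*91°) = -0.0175 + 0.9998i


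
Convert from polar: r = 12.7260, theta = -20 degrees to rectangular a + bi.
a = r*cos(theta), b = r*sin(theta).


a = 12.7260*cos(-20°) = 12.7260*0.93969 = 11.9585
b = 12.7260*sin(-20°) = 12.7260*(-0.34202) = -4.3525

11.9585 - 4.3525i


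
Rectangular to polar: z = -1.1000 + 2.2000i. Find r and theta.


r = sqrt(1.21+4.84) = sqrt(6.05) = 2.4597
theta = atan2(2.2, -1.1) = 116.5651 degrees

r = 2.4597, theta = 116.5651 degrees


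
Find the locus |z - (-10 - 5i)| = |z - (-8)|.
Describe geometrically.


Equal distances means the locus is the perpendicular bisector of z1 and z2.
Midpoint = ((-10+(-8))/2, (-5+0)/2) = (-9.0000, -2.5000)

Perpendicular bisector through (-9.0000, -2.5000)


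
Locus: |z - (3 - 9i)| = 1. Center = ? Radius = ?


|z - z0| = r is a circle with center z0 and radius r.
Center = (3, -9), radius = 1

Circle with center (3, -9) and radius 1


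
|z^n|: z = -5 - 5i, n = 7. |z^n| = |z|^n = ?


|z| = sqrt(25+25) = sqrt(50) = 7.0711
|z^7| = |z|^7 = (sqrt(50))^7 = 50^3 * sqrt(50) = 125000*sqrt(50)

|z^7| = 125000*sqrt(50) ≈ 883883.4765


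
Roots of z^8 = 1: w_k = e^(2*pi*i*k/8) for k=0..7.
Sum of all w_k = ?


The sum of all 8th roots of unity is 0.
Geometric series: (1 - w^8)/(1 - w) = (1-1)/(1-w) = 0 since w^8 = 1, w ≠ 1.
Alternatively: coefficient of z^7 in z^8 - 1 is 0.

0


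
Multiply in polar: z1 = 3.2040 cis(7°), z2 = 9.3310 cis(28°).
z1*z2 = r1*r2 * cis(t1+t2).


r = 3.2040 * 9.3310 = 29.8965
theta = 7° + 28° = 35° = 35° (mod 360)

29.8965 cis(35°)


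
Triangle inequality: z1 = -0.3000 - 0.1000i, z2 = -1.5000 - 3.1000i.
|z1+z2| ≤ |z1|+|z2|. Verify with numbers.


|z1| = sqrt((-0.3)^2 + (-0.1)^2) = sqrt(0.1) = 0.3162
|z2| = sqrt((-1.5)^2 + (-3.1)^2) = sqrt(11.86) = 3.4438
z1+z2 = -1.8000 - 3.2000i
|z1+z2| = sqrt(13.48) = 3.6715
|z1|+|z2| = 0.3162 + 3.4438 = 3.7600

|z1+z2| = 3.6715 ≤ |z1|+|z2| = 3.7600 (verified)


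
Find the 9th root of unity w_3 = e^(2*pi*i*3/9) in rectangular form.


Angle = 360*3/9 = 120°
a = cos(120°) = -0.5000
b = sin(120°) = 0.8660

-0.5000 + 0.8660i


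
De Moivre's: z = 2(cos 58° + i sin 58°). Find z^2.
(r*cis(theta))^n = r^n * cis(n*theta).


r^2 = 2^2 = 4
n*theta = 2*58° = 116° = 116° (mod 360)
a = 4*cos(116°) = -1.7535
b = 4*sin(116°) = 3.5952

4 cis(116°) = -1.7535 + 3.5952i


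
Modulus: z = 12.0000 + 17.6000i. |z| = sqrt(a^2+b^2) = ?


|z| = sqrt(12^2 + 17.6^2) = sqrt(144 + 309.76) = sqrt(453.76) = 21.3016

|z| = 21.3016


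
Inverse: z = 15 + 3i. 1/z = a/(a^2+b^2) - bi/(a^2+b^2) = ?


|z|^2 = 225+9 = 234
1/z = (15 - 3i)/234

1/z = 0.0641 - 0.0128i


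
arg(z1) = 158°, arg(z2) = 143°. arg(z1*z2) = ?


arg(z1*z2) = 158° + 143° = 301°
Normalized to (-180°, 180°]: -59°

-59°


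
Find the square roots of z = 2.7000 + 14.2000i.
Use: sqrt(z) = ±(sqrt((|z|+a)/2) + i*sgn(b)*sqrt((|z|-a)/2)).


|z| = sqrt(7.29+201.64) = 14.4544
sqrt((|z|+a)/2) = sqrt((14.4544+2.7)/2) = sqrt(8.5772) = 2.9287
sqrt((|z|-a)/2) = sqrt((14.4544-2.7)/2) = sqrt(5.8772) = 2.4243

±(2.9287 + 2.4243i) i.e. 2.9287 + 2.4243i and -2.9287 - 2.4243i


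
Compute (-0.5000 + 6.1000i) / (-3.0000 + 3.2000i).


Conjugate of z2 = -3.0000 - 3.2000i
Numerator: (-0.5000 + 6.1000i)(-3.0000 - 3.2000i) = 21.0200 - 16.7000i
Denominator: (-3)^2 + 3.2^2 = 19.24
Result = (21.0200 - 16.7000i)/19.24

1.0925 - 0.8680i


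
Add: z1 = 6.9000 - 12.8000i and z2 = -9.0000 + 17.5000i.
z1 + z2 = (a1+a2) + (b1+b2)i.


Real: 6.9 - 9 = -2.1
Imag: -12.8 + 17.5 = 4.7

-2.1000 + 4.7000i


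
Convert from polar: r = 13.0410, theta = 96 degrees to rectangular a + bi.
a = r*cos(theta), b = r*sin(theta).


a = 13.0410*cos(96°) = 13.0410*(-0.10453) = -1.3632
b = 13.0410*sin(96°) = 13.0410*0.994522 = 12.9696

-1.3632 + 12.9696i


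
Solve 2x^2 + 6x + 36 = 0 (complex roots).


disc = 6^2 - 4*2*36 = 36 - 288 = -252
sqrt(|disc|) = sqrt(252) = 15.8745
Real part = -6/(2*2) = -1.5000
Imag part = 15.8745/(2*2) = 3.9686

-1.5000 ± 3.9686i


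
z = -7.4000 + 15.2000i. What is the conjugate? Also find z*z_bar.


z_bar = -7.4000 - 15.2000i
z*z_bar = (-7.4)^2 + 15.2^2 = 54.76 + 231.04 = 285.8

z_bar = -7.4000 - 15.2000i, z*z_bar = 285.8


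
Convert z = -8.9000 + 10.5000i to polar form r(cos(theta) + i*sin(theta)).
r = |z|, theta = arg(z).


r = sqrt(79.21+110.25) = sqrt(189.46) = 13.7644
theta = atan2(10.5, -8.9) = 130.2852 degrees

r = 13.7644, theta = 130.2852 degrees


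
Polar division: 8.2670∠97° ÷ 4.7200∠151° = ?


r = 8.2670 / 4.7200 = 1.7515
theta = 97° - 151° = -54° = 306° (mod 360)

1.7515 cis(306°)


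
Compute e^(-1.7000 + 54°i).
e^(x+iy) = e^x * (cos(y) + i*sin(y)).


e^-1.7000 = 0.1827
cos(54°) = 0.5878
sin(54°) = 0.809
Real = 0.1827*0.5878 = 0.1074
Imag = 0.1827*0.809 = 0.1478

0.1074 + 0.1478i


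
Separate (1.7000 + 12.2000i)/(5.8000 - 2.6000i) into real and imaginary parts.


Multiply by conjugate: (1.7000 + 12.2000i)(5.8000 + 2.6000i) / (5.8^2 + (-2.6)^2)
Numerator real = 1.7*5.8 + 12.2*(-2.6) = -21.86
Numerator imag = 12.2*5.8 - 1.7*(-2.6) = 75.18
Denominator = 40.4
Re(z) = -21.86/40.4 = -0.5411
Im(z) = 75.18/40.4 = 1.8609

Re(z) = -0.5411, Im(z) = 1.8609


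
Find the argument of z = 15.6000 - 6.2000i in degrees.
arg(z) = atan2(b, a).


Re = 15.6, Im = -6.2
arg = atan2(-6.2, 15.6) = -21.6746 degrees

arg(z) = -21.6746 degrees


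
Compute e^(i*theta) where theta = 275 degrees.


cos(275°) = 0.0872
sin(275°) = -0.9962

e^(i*275°) = 0.0872 - 0.9962i


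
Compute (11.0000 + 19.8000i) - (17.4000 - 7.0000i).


Real: 11 - 17.4 = -6.4
Imag: 19.8 + 7 = 26.8

-6.4000 + 26.8000i


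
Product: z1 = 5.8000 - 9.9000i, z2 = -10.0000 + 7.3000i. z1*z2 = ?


Real = 5.8*(-10) - (-9.9)*7.3 = -58 - (-72.27) = 14.27
Imag = 5.8*7.3 - (10)*(-9.9) = 42.34 + 99 = 141.34

14.2700 + 141.3400i


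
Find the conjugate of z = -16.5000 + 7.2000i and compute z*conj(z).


z_bar = -16.5000 - 7.2000i
z*z_bar = (-16.5)^2 + 7.2^2 = 272.25 + 51.84 = 324.09

z_bar = -16.5000 - 7.2000i, z*z_bar = 324.09


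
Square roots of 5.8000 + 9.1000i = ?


|z| = sqrt(33.64+82.81) = 10.7912
sqrt((|z|+a)/2) = sqrt((10.7912+5.8)/2) = sqrt(8.2956) = 2.8802
sqrt((|z|-a)/2) = sqrt((10.7912-5.8)/2) = sqrt(2.4956) = 1.5797

±(2.8802 + 1.5797i) i.e. 2.8802 + 1.5797i and -2.8802 - 1.5797i


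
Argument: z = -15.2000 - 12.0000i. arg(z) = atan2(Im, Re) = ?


Re = -15.2, Im = -12
arg = atan2(-12, -15.2) = -141.7098 degrees

arg(z) = -141.7098 degrees


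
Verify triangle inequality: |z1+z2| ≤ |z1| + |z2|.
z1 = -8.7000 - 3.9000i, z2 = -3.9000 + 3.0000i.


|z1| = sqrt((-8.7)^2 + (-3.9)^2) = sqrt(90.9) = 9.5341
|z2| = sqrt((-3.9)^2 + 3^2) = sqrt(24.21) = 4.9204
z1+z2 = -12.6000 - 0.9000i
|z1+z2| = sqrt(159.57) = 12.6321
|z1|+|z2| = 9.5341 + 4.9204 = 14.4545

|z1+z2| = 12.6321 ≤ |z1|+|z2| = 14.4545 (verified)


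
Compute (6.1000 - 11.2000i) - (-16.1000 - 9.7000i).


Real: 6.1 + 16.1 = 22.2
Imag: -11.2 + 9.7 = -1.5

22.2000 - 1.5000i


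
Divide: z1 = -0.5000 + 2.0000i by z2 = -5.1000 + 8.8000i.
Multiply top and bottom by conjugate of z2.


Conjugate of z2 = -5.1000 - 8.8000i
Numerator: (-0.5000 + 2.0000i)(-5.1000 - 8.8000i) = 20.1500 - 5.8000i
Denominator: (-5.1)^2 + 8.8^2 = 103.45
Result = (20.1500 - 5.8000i)/103.45

0.1948 - 0.0561i


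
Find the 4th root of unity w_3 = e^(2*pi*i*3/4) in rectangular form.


Angle = 360*3/4 = 270°
a = cos(270°) = 0
b = sin(270°) = -1.0000

0 - 1.0000i


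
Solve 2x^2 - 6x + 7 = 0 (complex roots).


disc = (-6)^2 - 4*2*7 = 36 - 56 = -20
sqrt(|disc|) = sqrt(20) = 4.4721
Real part = 6/(2*2) = 1.5000
Imag part = 4.4721/(2*2) = 1.1180

1.5000 ± 1.1180i


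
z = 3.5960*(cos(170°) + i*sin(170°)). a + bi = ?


a = 3.5960*cos(170°) = 3.5960*(-0.98481) = -3.5414
b = 3.5960*sin(170°) = 3.5960*0.17365 = 0.6244

-3.5414 + 0.6244i


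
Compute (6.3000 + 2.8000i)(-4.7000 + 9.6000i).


Real = 6.3*(-4.7) - 2.8*9.6 = -29.61 - 26.88 = -56.49
Imag = 6.3*9.6 - (4.7)*2.8 = 60.48 - (13.16) = 47.32

-56.4900 + 47.3200i


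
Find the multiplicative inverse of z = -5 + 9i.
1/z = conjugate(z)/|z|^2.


|z|^2 = 25+81 = 106
1/z = (-5 - 9i)/106

1/z = -0.0472 - 0.0849i


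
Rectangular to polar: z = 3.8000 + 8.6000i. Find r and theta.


r = sqrt(14.44+73.96) = sqrt(88.4) = 9.4021
theta = atan2(8.6, 3.8) = 66.1613 degrees

r = 9.4021, theta = 66.1613 degrees


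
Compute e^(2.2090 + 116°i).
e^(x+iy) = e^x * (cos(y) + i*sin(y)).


e^2.2090 = 9.1066
cos(116°) = -0.43837
sin(116°) = 0.8988
Real = 9.1066*(-0.43837) = -3.9921
Imag = 9.1066*0.8988 = 8.1850

-3.9921 + 8.1850i
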